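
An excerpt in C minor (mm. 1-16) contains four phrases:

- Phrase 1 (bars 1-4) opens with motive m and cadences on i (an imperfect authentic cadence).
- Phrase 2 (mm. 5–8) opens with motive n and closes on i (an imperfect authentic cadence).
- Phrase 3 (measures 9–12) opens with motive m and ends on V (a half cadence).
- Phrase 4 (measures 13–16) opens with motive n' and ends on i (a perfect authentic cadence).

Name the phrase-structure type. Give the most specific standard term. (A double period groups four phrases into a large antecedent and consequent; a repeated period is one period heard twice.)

parallel double period

Four phrases in two halves: the first half (mm. 1-8) ends with an imperfect authentic cadence, the second (measures 9–16) with a perfect authentic cadence — a large antecedent–consequent pair, i.e. a double period.
Phrase 3 begins with the same material as phrase 1, making it parallel.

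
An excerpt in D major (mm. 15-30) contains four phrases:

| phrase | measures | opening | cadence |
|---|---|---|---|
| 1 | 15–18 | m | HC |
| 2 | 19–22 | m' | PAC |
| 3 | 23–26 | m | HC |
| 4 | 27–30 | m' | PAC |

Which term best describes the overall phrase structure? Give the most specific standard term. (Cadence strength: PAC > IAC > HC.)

repeated period

The cadence pattern HC–PAC–HC–PAC is weak–strong twice, and phrases 3–4 restate phrases 1–2: a period heard twice, not a double period (which would end weakly at phrase 2).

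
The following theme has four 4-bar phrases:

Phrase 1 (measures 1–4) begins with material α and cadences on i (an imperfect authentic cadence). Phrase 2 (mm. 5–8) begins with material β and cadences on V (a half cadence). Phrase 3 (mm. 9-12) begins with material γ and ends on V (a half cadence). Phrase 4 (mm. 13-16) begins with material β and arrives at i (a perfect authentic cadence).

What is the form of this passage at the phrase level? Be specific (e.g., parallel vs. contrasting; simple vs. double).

Four phrases in two halves: the first half (measures 1–8) ends with a half cadence, the second (mm. 9–16) with a perfect authentic cadence — a large antecedent–consequent pair, i.e. a double period.
Phrase 3 begins with different material from phrase 1, making it contrasting.

contrasting double period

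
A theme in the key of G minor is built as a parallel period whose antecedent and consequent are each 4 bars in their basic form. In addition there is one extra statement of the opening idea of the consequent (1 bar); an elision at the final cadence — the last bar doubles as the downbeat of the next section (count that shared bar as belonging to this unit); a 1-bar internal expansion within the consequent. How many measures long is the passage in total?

10 measures

Basic parallel period: 4 + 4 = 8 bars.
8 (basic form) + 1 (extra statement) + 1 (internal expansion) = 10.
The elision shares a bar with the next section but does not change this unit's count.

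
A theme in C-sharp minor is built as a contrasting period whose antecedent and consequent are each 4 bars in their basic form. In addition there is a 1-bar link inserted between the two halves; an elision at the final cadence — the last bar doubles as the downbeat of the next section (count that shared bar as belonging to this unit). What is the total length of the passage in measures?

9 measures

Basic contrasting period: 4 + 4 = 8 bars.
8 (basic form) + 1 (link) = 9.
The elision shares a bar with the next section but does not change this unit's count.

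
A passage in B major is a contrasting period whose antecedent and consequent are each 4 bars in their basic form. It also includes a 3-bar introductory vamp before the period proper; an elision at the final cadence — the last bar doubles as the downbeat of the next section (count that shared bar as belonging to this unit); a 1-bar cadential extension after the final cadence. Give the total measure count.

12 measures

Basic contrasting period: 4 + 4 = 8 bars.
8 (basic form) + 3 (introduction) + 1 (cadential extension) = 12.
The elision shares a bar with the next section but does not change this unit's count.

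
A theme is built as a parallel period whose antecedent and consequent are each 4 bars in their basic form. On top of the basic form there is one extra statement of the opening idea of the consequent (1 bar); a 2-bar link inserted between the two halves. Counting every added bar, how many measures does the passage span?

Basic parallel period: 4 + 4 = 8 bars.
8 (basic form) + 1 (extra statement) + 2 (link) = 11.

11 measures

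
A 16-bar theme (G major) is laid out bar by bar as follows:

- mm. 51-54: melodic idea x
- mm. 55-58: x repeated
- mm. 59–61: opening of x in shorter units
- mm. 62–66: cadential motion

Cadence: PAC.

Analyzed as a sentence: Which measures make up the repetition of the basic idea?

The presentation of a sentence is the basic idea (bars 51–54) plus its repetition (measures 55–58); the repetition of the basic idea is therefore measures 55-58.

measures 55–58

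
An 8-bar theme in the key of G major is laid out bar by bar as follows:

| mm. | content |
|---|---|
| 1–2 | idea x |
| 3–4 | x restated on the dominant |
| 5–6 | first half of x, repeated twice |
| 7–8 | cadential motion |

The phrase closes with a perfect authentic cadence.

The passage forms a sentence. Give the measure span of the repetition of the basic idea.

measures 3–4

The presentation of a sentence is the basic idea (mm. 1–2) plus its repetition (mm. 3-4); the repetition of the basic idea is therefore bars 3–4.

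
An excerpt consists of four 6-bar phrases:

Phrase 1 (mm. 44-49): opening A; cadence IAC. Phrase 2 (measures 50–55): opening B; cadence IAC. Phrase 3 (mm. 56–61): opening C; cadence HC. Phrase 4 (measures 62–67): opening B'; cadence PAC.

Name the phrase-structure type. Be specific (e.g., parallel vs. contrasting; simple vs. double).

contrasting double period

Four phrases in two halves: the first half (measures 44–55) ends with an imperfect authentic cadence, the second (bars 56-67) with a perfect authentic cadence — a large antecedent–consequent pair, i.e. a double period.
Phrase 3 begins with different material from phrase 1, making it contrasting.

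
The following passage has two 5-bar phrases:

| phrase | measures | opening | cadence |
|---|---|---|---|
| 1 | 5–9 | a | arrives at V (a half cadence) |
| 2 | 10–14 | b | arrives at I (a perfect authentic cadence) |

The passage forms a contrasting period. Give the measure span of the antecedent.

measures 5–9

The antecedent is the phrase ending with the weaker cadence (half cadence, phrase 1) and the consequent the one ending more conclusively (perfect authentic cadence, phrase 2); the antecedent is mm. 5–9.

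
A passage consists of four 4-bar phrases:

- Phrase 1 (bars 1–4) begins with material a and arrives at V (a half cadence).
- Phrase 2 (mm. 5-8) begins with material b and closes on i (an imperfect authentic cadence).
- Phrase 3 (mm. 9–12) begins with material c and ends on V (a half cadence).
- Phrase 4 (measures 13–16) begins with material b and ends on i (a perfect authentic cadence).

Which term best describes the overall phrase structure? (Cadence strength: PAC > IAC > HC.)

contrasting double period

Four phrases in two halves: the first half (mm. 1–8) ends with an imperfect authentic cadence, the second (mm. 9–16) with a perfect authentic cadence — a large antecedent–consequent pair, i.e. a double period.
Phrase 3 begins with different material from phrase 1, making it contrasting.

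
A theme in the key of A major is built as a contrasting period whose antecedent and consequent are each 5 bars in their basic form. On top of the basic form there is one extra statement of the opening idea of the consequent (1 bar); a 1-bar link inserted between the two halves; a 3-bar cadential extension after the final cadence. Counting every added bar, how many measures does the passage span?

15 measures

Basic contrasting period: 5 + 5 = 10 bars.
10 (basic form) + 1 (extra statement) + 1 (link) + 3 (cadential extension) = 15.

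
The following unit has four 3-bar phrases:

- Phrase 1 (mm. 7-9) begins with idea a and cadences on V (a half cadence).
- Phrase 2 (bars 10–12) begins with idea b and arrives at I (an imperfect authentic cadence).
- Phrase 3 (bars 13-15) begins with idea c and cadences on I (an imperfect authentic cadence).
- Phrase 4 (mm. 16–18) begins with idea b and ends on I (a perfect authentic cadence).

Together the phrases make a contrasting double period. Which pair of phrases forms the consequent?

In a double period the first pair of phrases (ending imperfect authentic cadence) is the large antecedent and the second pair (ending perfect authentic cadence) is the large consequent; the consequent is phrases 3 and 4.

phrases 3 and 4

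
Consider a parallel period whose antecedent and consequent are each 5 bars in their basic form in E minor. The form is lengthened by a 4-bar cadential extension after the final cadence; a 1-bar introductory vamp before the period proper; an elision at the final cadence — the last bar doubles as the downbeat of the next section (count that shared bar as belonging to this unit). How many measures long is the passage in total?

15 measures

Basic parallel period: 5 + 5 = 10 bars.
10 (basic form) + 4 (cadential extension) + 1 (introduction) = 15.
The elision shares a bar with the next section but does not change this unit's count.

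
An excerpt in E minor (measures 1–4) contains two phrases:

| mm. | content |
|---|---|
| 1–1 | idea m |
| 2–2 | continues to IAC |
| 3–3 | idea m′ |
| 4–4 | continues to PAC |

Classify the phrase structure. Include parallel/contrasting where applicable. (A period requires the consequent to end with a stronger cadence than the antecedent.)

Phrase 1 ends with an imperfect authentic cadence (weaker) and phrase 2 with a perfect authentic cadence (stronger): antecedent + consequent = a period.
The two phrases open with the same material (m / m′), so the period is parallel.

parallel period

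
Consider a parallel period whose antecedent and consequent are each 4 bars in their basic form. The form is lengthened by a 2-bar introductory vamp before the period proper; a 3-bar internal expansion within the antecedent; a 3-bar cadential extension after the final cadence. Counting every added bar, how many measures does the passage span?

16 measures

Basic parallel period: 4 + 4 = 8 bars.
8 (basic form) + 2 (introduction) + 3 (internal expansion) + 3 (cadential extension) = 16.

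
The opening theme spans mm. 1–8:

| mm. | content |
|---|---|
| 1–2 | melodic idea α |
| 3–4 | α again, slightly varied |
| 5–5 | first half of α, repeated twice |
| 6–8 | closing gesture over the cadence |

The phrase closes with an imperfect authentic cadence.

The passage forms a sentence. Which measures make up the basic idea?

The presentation of a sentence is the basic idea (measures 1-2) plus its repetition (measures 3–4); the basic idea is therefore mm. 1–2.

measures 1–2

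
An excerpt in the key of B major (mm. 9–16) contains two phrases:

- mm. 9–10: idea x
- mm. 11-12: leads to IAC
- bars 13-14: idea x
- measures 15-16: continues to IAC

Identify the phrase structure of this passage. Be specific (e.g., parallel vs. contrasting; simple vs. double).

Both phrases have the same opening (x) and the same cadence (imperfect authentic cadence): the second is a restatement, not a consequent, so this is a repeated phrase rather than a period.

repeated phrase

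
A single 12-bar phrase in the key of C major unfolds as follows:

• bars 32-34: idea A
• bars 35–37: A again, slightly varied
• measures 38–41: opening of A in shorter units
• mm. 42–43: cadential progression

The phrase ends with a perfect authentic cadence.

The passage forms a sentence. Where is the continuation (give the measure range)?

measures 38–43

After the presentation (measures 32–37), the continuation covers the fragmentation through the cadence: mm. 38-43.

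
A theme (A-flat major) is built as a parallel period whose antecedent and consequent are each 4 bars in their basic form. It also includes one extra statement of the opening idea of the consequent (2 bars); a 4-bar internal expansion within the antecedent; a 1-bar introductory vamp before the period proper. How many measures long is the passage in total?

15 measures

Basic parallel period: 4 + 4 = 8 bars.
8 (basic form) + 2 (extra statement) + 4 (internal expansion) + 1 (introduction) = 15.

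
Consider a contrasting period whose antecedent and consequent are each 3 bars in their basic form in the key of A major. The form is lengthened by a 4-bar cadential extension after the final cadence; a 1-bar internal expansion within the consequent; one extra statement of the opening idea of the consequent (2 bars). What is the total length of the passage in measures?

13 measures

Basic contrasting period: 3 + 3 = 6 bars.
6 (basic form) + 4 (cadential extension) + 1 (internal expansion) + 2 (extra statement) = 13.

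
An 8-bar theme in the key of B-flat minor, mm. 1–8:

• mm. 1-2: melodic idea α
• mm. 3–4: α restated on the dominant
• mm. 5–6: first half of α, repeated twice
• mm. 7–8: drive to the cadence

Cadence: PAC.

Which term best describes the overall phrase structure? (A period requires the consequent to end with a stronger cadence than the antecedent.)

sentence

Basic idea (bars 1–2) + its repetition (bars 3–4) form the presentation; fragmentation and cadence (bars 5-8) form the continuation — the 8-bar whole is a sentence.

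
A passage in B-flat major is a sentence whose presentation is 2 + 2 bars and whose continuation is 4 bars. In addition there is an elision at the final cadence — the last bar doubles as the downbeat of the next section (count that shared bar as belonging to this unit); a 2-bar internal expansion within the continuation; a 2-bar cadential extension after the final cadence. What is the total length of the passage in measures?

Basic sentence: 2 + 2 + 4 = 8 bars.
8 (basic form) + 2 (internal expansion) + 2 (cadential extension) = 12.
The elision shares a bar with the next section but does not change this unit's count.

12 measures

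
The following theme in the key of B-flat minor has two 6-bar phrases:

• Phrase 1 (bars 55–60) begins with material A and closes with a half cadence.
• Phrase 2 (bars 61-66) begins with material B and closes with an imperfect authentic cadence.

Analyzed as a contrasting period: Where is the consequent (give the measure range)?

The antecedent is the phrase ending with the weaker cadence (half cadence, phrase 1) and the consequent the one ending more conclusively (imperfect authentic cadence, phrase 2); the consequent is mm. 61–66.

measures 61–66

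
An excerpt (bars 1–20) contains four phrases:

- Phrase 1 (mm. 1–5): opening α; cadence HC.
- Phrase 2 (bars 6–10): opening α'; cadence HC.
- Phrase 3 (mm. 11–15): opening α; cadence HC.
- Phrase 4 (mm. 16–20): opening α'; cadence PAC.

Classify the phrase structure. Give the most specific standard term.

Four phrases in two halves: the first half (mm. 1-10) ends with a half cadence, the second (mm. 11–20) with a perfect authentic cadence — a large antecedent–consequent pair, i.e. a double period.
Phrase 3 begins with the same material as phrase 1, making it parallel.

parallel double period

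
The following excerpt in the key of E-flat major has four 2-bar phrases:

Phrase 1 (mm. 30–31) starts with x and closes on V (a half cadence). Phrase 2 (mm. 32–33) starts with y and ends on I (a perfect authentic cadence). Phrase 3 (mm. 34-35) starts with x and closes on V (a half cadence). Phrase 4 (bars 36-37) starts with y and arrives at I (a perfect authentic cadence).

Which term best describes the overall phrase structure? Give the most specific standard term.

repeated period

The cadence pattern HC–PAC–HC–PAC is weak–strong twice, and phrases 3–4 restate phrases 1–2: a period heard twice, not a double period (which would end weakly at phrase 2).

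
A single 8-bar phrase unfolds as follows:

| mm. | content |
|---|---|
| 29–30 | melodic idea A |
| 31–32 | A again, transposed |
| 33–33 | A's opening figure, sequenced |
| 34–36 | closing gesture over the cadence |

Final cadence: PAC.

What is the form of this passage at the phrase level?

sentence

Basic idea (measures 29–30) + its repetition (mm. 31–32) form the presentation; fragmentation and cadence (measures 33–36) form the continuation — the 8-bar whole is a sentence.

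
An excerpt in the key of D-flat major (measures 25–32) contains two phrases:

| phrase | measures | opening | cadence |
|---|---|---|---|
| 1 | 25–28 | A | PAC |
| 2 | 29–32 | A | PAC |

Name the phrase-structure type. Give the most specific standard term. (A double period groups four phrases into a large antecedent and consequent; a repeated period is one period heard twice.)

repeated phrase

Both phrases have the same opening (A) and the same cadence (perfect authentic cadence): the second is a restatement, not a consequent, so this is a repeated phrase rather than a period.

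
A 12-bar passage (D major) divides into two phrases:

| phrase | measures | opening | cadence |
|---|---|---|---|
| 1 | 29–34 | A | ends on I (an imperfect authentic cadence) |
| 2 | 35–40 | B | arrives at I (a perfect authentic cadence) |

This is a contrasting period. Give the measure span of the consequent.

measures 35–40

The phrase ending with the weaker cadence (imperfect authentic cadence) is the antecedent; the one ending more conclusively (perfect authentic cadence) is the consequent. The consequent is measures 35–40.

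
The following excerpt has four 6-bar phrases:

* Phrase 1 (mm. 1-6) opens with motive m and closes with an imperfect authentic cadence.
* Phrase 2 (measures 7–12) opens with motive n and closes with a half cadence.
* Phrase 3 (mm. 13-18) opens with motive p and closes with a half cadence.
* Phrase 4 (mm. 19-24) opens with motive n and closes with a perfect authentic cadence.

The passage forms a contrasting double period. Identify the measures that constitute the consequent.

In a double period the four phrases pair into a large antecedent (phrases 1–2, ending half cadence) and a large consequent (phrases 3–4, ending perfect authentic cadence). The consequent spans bars 13–24.

measures 13–24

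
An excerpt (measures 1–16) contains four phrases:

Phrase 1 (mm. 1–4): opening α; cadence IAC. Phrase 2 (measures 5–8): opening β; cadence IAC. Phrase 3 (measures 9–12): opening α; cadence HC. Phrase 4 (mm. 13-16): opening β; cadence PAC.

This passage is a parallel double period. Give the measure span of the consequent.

In a double period the four phrases pair into a large antecedent (phrases 1–2, ending imperfect authentic cadence) and a large consequent (phrases 3–4, ending perfect authentic cadence). The consequent spans mm. 9–16.

measures 9–16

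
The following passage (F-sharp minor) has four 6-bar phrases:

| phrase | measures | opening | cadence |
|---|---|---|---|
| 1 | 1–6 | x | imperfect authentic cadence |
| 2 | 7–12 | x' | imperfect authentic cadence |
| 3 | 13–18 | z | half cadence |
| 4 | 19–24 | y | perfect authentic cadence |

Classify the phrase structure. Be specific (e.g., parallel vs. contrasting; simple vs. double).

Four phrases in two halves: the first half (mm. 1–12) ends with an imperfect authentic cadence, the second (bars 13–24) with a perfect authentic cadence — a large antecedent–consequent pair, i.e. a double period.
Phrase 3 begins with different material from phrase 1, making it contrasting.

contrasting double period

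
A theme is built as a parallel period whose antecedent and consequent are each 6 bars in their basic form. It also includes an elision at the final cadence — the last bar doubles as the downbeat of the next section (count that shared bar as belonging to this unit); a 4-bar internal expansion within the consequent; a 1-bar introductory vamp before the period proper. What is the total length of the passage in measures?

17 measures

Basic parallel period: 6 + 6 = 12 bars.
12 (basic form) + 4 (internal expansion) + 1 (introduction) = 17.
The elision shares a bar with the next section but does not change this unit's count.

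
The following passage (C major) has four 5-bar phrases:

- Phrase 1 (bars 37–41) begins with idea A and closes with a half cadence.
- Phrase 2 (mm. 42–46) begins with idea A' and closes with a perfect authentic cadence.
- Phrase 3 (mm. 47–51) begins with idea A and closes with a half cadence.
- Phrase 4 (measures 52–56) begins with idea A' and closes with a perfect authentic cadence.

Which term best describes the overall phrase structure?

repeated period

The cadence pattern HC–PAC–HC–PAC is weak–strong twice, and phrases 3–4 restate phrases 1–2: a period heard twice, not a double period (which would end weakly at phrase 2).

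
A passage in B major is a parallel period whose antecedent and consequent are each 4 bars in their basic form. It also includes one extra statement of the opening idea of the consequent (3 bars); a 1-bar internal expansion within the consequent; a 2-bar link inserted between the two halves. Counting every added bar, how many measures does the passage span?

Basic parallel period: 4 + 4 = 8 bars.
8 (basic form) + 3 (extra statement) + 1 (internal expansion) + 2 (link) = 14.

14 measures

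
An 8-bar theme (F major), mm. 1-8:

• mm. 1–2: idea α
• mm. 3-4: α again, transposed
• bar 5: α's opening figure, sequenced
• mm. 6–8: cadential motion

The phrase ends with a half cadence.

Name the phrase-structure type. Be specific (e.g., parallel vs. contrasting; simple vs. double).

sentence

Basic idea (measures 1–2) + its repetition (mm. 3–4) form the presentation; fragmentation and cadence (mm. 5-8) form the continuation — the 8-bar whole is a sentence.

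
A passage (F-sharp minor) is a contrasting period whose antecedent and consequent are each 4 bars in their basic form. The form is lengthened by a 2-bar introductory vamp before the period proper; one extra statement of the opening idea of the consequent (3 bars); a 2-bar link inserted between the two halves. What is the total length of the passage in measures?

15 measures

Basic contrasting period: 4 + 4 = 8 bars.
8 (basic form) + 2 (introduction) + 3 (extra statement) + 2 (link) = 15.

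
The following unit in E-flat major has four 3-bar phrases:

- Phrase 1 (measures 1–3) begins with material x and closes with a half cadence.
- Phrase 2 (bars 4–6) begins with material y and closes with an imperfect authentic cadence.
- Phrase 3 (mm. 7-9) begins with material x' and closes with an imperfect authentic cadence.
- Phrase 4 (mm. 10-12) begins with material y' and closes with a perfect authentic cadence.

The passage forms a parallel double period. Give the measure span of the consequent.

In a double period the first pair of phrases (ending imperfect authentic cadence) is the large antecedent and the second pair (ending perfect authentic cadence) is the large consequent; the consequent is measures 7–12.

measures 7–12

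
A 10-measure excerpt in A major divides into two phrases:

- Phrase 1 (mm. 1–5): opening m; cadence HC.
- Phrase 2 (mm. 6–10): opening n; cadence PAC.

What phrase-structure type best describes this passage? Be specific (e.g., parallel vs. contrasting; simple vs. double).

Phrase 1 ends with a half cadence (weaker) and phrase 2 with a perfect authentic cadence (stronger): antecedent + consequent = a period.
The two phrases open with different material (m / n), so the period is contrasting.

contrasting period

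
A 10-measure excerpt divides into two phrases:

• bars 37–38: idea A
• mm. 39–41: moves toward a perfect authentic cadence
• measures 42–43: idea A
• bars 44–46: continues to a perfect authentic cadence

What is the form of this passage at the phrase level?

repeated phrase

Both phrases have the same opening (A) and the same cadence (perfect authentic cadence): the second is a restatement, not a consequent, so this is a repeated phrase rather than a period.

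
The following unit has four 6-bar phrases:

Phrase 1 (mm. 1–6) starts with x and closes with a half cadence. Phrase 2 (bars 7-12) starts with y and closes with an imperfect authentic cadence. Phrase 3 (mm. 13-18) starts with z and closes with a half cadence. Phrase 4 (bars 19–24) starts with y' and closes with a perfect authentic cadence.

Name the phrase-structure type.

Four phrases in two halves: the first half (bars 1–12) ends with an imperfect authentic cadence, the second (mm. 13–24) with a perfect authentic cadence — a large antecedent–consequent pair, i.e. a double period.
Phrase 3 begins with different material from phrase 1, making it contrasting.

contrasting double period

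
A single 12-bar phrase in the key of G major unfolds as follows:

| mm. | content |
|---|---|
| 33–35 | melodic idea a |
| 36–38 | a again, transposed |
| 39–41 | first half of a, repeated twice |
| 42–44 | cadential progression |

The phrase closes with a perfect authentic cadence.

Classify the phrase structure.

Basic idea (bars 33-35) + its repetition (measures 36-38) form the presentation; fragmentation and cadence (bars 39-44) form the continuation — the 12-bar whole is a sentence.

sentence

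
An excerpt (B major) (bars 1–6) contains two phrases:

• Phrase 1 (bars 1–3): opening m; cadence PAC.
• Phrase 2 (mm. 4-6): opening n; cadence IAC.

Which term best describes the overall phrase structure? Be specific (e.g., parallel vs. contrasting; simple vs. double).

phrase group

The second phrase closes with an imperfect authentic cadence, which is not stronger than the first phrase's perfect authentic cadence; without a weak→strong cadential pair there is no antecedent–consequent relationship, so this is a phrase group rather than a period.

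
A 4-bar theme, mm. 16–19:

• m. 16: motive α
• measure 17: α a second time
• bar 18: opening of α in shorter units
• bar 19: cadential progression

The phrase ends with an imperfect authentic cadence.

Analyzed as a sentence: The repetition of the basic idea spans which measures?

The presentation of a sentence is the basic idea (m. 16) plus its repetition (bar 17); the repetition of the basic idea is therefore bar 17.

measures 17–17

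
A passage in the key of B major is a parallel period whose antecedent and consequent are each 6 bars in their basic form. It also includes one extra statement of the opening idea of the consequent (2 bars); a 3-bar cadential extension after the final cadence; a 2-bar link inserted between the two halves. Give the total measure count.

Basic parallel period: 6 + 6 = 12 bars.
12 (basic form) + 2 (extra statement) + 3 (cadential extension) + 2 (link) = 19.

19 measures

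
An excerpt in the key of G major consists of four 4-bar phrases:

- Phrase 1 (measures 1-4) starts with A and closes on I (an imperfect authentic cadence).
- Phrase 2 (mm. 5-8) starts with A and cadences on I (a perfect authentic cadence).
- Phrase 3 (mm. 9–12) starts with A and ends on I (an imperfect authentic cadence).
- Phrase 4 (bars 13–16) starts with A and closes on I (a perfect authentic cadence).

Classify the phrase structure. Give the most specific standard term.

repeated period

The cadence pattern IAC–PAC–IAC–PAC is weak–strong twice, and phrases 3–4 restate phrases 1–2: a period heard twice, not a double period (which would end weakly at phrase 2).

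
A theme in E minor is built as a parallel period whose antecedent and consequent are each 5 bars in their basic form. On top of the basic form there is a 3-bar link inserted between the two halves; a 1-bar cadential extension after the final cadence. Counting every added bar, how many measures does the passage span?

14 measures

Basic parallel period: 5 + 5 = 10 bars.
10 (basic form) + 3 (link) + 1 (cadential extension) = 14.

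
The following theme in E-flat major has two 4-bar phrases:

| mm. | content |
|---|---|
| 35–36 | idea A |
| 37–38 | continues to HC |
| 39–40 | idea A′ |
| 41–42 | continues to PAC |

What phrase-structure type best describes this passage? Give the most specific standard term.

Phrase 1 ends with a half cadence (weaker) and phrase 2 with a perfect authentic cadence (stronger): antecedent + consequent = a period.
The two phrases open with the same material (A / A′), so the period is parallel.

parallel period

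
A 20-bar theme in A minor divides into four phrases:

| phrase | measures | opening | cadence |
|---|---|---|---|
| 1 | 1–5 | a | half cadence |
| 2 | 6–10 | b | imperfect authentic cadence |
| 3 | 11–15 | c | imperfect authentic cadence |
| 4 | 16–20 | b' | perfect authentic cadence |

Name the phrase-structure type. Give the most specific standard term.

contrasting double period

Four phrases in two halves: the first half (measures 1-10) ends with an imperfect authentic cadence, the second (measures 11–20) with a perfect authentic cadence — a large antecedent–consequent pair, i.e. a double period.
Phrase 3 begins with different material from phrase 1, making it contrasting.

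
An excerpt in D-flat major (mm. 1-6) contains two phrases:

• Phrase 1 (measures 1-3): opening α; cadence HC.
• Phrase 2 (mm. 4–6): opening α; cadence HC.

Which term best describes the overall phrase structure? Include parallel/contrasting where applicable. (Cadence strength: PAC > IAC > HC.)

repeated phrase

Both phrases have the same opening (α) and the same cadence (half cadence): the second is a restatement, not a consequent, so this is a repeated phrase rather than a period.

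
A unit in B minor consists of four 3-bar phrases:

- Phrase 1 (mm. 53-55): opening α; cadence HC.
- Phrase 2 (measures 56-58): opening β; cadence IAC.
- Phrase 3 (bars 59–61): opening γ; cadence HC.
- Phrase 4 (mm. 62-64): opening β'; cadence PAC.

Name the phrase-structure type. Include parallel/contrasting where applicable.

Four phrases in two halves: the first half (measures 53–58) ends with an imperfect authentic cadence, the second (mm. 59-64) with a perfect authentic cadence — a large antecedent–consequent pair, i.e. a double period.
Phrase 3 begins with different material from phrase 1, making it contrasting.

contrasting double period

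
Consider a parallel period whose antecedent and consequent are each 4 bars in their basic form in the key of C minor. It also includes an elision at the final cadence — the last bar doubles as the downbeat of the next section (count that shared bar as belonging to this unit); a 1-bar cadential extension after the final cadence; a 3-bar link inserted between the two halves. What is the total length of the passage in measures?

12 measures

Basic parallel period: 4 + 4 = 8 bars.
8 (basic form) + 1 (cadential extension) + 3 (link) = 12.
The elision shares a bar with the next section but does not change this unit's count.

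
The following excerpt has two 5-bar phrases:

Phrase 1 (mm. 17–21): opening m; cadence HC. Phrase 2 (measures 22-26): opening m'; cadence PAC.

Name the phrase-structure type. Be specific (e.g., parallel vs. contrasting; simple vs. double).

parallel period

Phrase 1 ends with a half cadence (weaker) and phrase 2 with a perfect authentic cadence (stronger): antecedent + consequent = a period.
The two phrases open with the same material (m / m'), so the period is parallel.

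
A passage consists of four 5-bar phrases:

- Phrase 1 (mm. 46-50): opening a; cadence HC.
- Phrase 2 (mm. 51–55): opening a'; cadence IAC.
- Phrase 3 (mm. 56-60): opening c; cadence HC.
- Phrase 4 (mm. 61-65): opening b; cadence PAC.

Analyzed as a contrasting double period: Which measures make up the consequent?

measures 56–65

In a double period the four phrases pair into a large antecedent (phrases 1–2, ending imperfect authentic cadence) and a large consequent (phrases 3–4, ending perfect authentic cadence). The consequent spans mm. 56–65.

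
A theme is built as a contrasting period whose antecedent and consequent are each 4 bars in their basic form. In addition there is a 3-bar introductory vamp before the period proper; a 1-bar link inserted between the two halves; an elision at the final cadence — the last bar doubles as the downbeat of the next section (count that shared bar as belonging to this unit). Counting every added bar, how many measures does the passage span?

12 measures

Basic contrasting period: 4 + 4 = 8 bars.
8 (basic form) + 3 (introduction) + 1 (link) = 12.
The elision shares a bar with the next section but does not change this unit's count.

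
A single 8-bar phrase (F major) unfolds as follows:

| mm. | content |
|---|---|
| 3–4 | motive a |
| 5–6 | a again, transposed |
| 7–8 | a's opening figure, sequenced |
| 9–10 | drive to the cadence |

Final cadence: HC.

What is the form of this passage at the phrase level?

sentence

Basic idea (mm. 3–4) + its repetition (mm. 5–6) form the presentation; fragmentation and cadence (measures 7–10) form the continuation — the 8-bar whole is a sentence.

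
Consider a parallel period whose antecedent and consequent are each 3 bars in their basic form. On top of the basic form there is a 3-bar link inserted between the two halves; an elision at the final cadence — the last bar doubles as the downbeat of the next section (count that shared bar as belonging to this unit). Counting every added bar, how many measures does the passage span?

9 measures

Basic parallel period: 3 + 3 = 6 bars.
6 (basic form) + 3 (link) = 9.
The elision shares a bar with the next section but does not change this unit's count.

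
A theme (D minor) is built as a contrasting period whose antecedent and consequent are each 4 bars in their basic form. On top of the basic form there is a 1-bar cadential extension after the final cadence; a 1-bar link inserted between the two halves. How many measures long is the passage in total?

Basic contrasting period: 4 + 4 = 8 bars.
8 (basic form) + 1 (cadential extension) + 1 (link) = 10.

10 measures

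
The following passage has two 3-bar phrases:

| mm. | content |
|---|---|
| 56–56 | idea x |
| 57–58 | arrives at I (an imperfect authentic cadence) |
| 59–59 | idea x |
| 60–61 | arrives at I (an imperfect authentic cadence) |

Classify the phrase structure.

repeated phrase

Both phrases have the same opening (x) and the same cadence (imperfect authentic cadence): the second is a restatement, not a consequent, so this is a repeated phrase rather than a period.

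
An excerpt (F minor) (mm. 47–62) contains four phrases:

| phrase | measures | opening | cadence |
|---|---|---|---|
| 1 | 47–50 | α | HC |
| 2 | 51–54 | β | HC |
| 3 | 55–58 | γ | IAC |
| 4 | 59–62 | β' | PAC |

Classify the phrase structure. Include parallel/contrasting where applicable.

contrasting double period

Four phrases in two halves: the first half (mm. 47–54) ends with a half cadence, the second (bars 55–62) with a perfect authentic cadence — a large antecedent–consequent pair, i.e. a double period.
Phrase 3 begins with different material from phrase 1, making it contrasting.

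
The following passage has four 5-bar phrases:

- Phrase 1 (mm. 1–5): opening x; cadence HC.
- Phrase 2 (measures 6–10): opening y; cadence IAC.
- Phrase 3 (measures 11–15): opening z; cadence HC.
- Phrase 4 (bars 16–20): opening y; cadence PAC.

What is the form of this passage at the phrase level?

Four phrases in two halves: the first half (bars 1–10) ends with an imperfect authentic cadence, the second (mm. 11–20) with a perfect authentic cadence — a large antecedent–consequent pair, i.e. a double period.
Phrase 3 begins with different material from phrase 1, making it contrasting.

contrasting double period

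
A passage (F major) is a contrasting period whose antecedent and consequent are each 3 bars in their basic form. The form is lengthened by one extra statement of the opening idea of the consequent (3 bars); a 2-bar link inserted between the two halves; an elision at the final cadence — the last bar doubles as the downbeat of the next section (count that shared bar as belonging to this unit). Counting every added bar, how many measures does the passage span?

Basic contrasting period: 3 + 3 = 6 bars.
6 (basic form) + 3 (extra statement) + 2 (link) = 11.
The elision shares a bar with the next section but does not change this unit's count.

11 measures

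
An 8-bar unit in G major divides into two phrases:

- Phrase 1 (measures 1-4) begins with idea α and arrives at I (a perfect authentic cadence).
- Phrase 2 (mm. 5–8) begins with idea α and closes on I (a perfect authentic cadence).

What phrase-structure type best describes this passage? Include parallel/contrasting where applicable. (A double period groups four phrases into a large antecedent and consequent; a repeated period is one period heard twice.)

Both phrases have the same opening (α) and the same cadence (perfect authentic cadence): the second is a restatement, not a consequent, so this is a repeated phrase rather than a period.

repeated phrase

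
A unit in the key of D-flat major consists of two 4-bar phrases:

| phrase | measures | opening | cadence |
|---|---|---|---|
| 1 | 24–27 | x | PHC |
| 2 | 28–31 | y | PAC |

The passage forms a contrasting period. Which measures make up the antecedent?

The phrase ending with the weaker cadence (Phrygian half cadence) is the antecedent; the one ending more conclusively (perfect authentic cadence) is the consequent. The antecedent is measures 24–27.

measures 24–27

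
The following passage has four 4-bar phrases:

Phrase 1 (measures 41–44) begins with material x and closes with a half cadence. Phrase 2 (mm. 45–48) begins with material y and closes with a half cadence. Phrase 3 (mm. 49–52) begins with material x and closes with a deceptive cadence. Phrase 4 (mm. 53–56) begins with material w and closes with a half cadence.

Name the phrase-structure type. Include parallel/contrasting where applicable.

phrase group

Phrase 4 ends with a half cadence, no stronger than phrase 2's half cadence, so the four phrases do not form a double period; nor do phrases 3–4 duplicate 1–2, so it is not a repeated period. With no phrase reaching a conclusive cadence, the passage is a phrase group.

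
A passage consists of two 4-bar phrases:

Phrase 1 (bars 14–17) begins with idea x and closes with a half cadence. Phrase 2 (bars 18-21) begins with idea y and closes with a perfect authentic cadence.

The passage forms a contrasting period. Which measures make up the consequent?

measures 18–21

The phrase ending with the weaker cadence (half cadence) is the antecedent; the one ending more conclusively (perfect authentic cadence) is the consequent. The consequent is measures 18–21.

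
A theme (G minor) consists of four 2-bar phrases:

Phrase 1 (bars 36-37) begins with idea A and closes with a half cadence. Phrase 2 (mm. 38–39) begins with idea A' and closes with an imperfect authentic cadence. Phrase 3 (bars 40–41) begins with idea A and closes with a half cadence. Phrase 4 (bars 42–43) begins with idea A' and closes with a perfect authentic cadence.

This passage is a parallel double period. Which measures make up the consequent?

measures 40–43

In a double period the four phrases pair into a large antecedent (phrases 1–2, ending imperfect authentic cadence) and a large consequent (phrases 3–4, ending perfect authentic cadence). The consequent spans mm. 40–43.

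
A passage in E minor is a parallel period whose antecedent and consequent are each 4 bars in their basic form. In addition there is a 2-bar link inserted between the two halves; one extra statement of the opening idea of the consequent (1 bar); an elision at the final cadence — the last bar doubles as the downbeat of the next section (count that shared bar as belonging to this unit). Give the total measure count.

Basic parallel period: 4 + 4 = 8 bars.
8 (basic form) + 2 (link) + 1 (extra statement) = 11.
The elision shares a bar with the next section but does not change this unit's count.

11 measures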